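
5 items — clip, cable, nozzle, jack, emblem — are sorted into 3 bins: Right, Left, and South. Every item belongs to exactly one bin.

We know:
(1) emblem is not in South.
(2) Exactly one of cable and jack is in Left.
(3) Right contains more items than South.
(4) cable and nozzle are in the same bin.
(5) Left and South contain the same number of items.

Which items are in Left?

Left = {jack}

From (1): emblem ∉ South.
Suppose clip ∈ Left: no assignment then satisfies all the clues, so clip ∉ Left.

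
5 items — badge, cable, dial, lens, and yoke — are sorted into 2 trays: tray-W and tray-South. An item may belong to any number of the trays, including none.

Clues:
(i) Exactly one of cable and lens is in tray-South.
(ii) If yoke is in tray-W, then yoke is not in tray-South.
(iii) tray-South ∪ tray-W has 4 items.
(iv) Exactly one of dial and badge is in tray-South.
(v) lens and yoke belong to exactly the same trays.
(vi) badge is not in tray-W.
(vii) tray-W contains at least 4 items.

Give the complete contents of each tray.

tray-W = {cable, dial, lens, yoke}; tray-South = {cable, dial}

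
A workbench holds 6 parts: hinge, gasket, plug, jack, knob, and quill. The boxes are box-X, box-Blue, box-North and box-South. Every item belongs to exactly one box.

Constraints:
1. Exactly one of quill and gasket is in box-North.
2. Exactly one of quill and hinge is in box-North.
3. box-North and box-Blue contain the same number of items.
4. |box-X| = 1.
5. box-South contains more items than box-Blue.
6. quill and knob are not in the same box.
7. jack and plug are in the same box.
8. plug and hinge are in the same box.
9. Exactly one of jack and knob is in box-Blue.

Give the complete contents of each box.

box-X = {gasket}; box-Blue = {knob}; box-North = {quill}; box-South = {hinge, jack, plug}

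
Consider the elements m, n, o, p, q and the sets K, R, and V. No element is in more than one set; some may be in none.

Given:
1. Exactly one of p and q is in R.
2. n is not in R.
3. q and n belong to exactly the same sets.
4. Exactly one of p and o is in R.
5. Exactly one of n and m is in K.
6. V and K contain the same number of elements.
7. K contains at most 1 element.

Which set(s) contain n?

n: none

From (2): n ∉ R.
(3): q matches n: q ∉ R.
(1) (exactly one): p ∈ R.
(4) (exactly one): o ∉ R.
Suppose n ∈ K: no assignment then satisfies all the clues, so n ∉ K.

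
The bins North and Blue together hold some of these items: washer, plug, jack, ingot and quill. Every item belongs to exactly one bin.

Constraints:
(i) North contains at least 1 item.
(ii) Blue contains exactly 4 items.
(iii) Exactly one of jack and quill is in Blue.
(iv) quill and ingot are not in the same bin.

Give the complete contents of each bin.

North = {quill}; Blue = {ingot, jack, plug, washer}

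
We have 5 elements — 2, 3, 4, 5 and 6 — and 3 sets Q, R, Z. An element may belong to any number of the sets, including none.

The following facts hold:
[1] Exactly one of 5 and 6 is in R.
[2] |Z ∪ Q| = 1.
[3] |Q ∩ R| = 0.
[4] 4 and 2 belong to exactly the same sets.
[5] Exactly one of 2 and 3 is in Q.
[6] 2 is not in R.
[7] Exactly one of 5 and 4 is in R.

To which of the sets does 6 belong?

6: none

From (6): 2 ∉ R.
(4): 4 matches 2: 4 ∉ R.
(7) (exactly one): 5 ∈ R.
(1) (exactly one): 6 ∉ R.
Suppose 6 ∈ Q: no assignment then satisfies all the clues, so 6 ∉ Q.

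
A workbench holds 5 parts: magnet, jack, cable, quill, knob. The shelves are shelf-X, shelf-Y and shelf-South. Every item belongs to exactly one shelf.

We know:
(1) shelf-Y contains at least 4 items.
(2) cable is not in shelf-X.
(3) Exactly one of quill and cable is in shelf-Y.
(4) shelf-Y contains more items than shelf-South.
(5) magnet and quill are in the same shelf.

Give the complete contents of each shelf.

shelf-X = {}; shelf-Y = {jack, knob, magnet, quill}; shelf-South = {cable}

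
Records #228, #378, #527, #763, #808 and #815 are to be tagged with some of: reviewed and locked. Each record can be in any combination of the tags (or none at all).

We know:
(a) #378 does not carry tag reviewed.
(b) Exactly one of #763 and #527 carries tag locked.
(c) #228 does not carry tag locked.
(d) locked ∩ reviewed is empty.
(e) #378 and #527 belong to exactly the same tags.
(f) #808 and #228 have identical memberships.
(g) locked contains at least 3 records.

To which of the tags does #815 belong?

#815: locked

From (a): #378 ∉ reviewed.
From (c): #228 ∉ locked.
(e): #527 matches #378: #527 ∉ reviewed.
(f): #808 matches #228: #808 ∉ locked.
Suppose #815 ∈ reviewed: no assignment then satisfies all the clues, so #815 ∉ reviewed.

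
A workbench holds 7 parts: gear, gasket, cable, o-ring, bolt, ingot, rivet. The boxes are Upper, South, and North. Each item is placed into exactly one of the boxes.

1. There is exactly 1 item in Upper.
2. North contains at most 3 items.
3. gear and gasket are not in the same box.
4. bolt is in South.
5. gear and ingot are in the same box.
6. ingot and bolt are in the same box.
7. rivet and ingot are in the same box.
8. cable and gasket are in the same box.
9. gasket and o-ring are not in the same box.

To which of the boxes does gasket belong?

gasket: North

From (4): bolt ∈ South.
(6): ingot matches bolt: ingot ∉ Upper.
(6): ingot matches bolt: ingot ∈ South.
(7): rivet matches ingot: rivet ∉ Upper.
(7): rivet matches ingot: rivet ∈ South.
(5): gear matches ingot: gear ∉ Upper.
(5): gear matches ingot: gear ∈ South.
(3): gasket ∉ South.
(8): cable matches gasket: cable ∉ South.
Suppose gasket ∈ Upper: no assignment then satisfies all the clues, so gasket ∉ Upper.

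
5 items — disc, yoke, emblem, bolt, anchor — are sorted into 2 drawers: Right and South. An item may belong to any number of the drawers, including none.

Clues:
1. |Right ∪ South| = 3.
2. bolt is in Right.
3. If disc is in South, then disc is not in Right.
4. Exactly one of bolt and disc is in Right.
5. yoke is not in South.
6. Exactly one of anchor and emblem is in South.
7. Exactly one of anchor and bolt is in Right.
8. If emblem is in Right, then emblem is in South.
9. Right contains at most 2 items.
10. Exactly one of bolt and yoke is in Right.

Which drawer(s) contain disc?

From (2): bolt ∈ Right.
From (5): yoke ∉ South.
(4) (exactly one): disc ∉ Right.
(7) (exactly one): anchor ∉ Right.
(10) (exactly one): yoke ∉ Right.
Suppose disc ∉ South: no assignment then satisfies all the clues, so disc ∈ South.

disc: South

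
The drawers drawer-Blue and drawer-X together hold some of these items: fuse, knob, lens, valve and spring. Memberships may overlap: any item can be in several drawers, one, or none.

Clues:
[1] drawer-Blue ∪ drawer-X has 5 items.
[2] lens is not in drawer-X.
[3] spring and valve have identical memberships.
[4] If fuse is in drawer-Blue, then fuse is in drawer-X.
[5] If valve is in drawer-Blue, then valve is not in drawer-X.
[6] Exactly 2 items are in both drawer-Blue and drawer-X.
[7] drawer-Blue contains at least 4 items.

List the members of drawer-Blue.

drawer-Blue = {fuse, knob, lens, spring, valve}

From (2): lens ∉ drawer-X.
Suppose fuse ∉ drawer-Blue: no assignment then satisfies all the clues, so fuse ∈ drawer-Blue.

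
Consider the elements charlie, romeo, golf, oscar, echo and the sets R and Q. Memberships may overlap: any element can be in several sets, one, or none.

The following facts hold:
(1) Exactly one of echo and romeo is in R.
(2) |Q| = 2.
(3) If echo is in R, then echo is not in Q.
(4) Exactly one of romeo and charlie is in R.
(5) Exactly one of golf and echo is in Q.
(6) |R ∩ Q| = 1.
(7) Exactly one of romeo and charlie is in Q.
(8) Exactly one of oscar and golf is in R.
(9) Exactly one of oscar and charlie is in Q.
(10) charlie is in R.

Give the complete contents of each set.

R = {charlie, echo, oscar}; Q = {charlie, golf}

From (10): charlie ∈ R.
(4) (exactly one): romeo ∉ R.
(1) (exactly one): echo ∈ R.
(3): echo ∉ Q.
(5) (exactly one): golf ∈ Q.
Suppose charlie ∉ Q: no assignment then satisfies all the clues, so charlie ∈ Q.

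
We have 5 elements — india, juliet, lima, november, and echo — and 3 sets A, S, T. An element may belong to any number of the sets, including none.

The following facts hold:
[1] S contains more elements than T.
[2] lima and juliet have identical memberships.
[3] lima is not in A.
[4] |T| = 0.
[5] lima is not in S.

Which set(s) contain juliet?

From (3): lima ∉ A.
From (5): lima ∉ S.
(2): juliet matches lima: juliet ∉ A.
(2): juliet matches lima: juliet ∉ S.
(4): T already has 0, so the rest are out.

juliet: none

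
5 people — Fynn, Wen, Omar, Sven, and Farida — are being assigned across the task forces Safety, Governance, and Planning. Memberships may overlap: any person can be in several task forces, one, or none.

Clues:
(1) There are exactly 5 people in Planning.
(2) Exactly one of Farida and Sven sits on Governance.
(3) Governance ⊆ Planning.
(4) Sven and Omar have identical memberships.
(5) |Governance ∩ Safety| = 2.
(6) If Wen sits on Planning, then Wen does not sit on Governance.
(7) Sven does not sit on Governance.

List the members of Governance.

Governance = {Farida, Fynn}

From (7): Sven ∉ Governance.
(1): only 5 candidates remain for Planning, so all are in.
(2) (exactly one): Farida ∈ Governance.
(4): Omar matches Sven: Omar ∉ Governance.
(6): Wen ∉ Governance.
Suppose Fynn ∉ Governance: no assignment then satisfies all the clues, so Fynn ∈ Governance.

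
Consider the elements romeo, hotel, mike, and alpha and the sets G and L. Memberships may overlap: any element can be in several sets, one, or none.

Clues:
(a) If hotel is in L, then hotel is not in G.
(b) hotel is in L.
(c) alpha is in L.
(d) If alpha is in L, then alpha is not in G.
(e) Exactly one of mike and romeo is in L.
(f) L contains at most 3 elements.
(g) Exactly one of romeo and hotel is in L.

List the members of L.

From (b): hotel ∈ L.
From (c): alpha ∈ L.
(a): hotel ∉ G.
(d): alpha ∉ G.
(g) (exactly one): romeo ∉ L.
(e) (exactly one): mike ∈ L.

L = {alpha, hotel, mike}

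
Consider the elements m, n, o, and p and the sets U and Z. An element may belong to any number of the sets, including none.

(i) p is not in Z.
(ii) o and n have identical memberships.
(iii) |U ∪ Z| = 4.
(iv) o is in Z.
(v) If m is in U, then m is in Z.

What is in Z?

Z = {m, n, o}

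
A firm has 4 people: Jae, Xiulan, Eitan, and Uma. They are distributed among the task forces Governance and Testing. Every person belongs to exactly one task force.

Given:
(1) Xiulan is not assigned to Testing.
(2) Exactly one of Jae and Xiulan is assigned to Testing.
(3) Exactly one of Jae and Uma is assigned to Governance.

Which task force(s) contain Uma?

Uma: Governance

From (1): Xiulan ∉ Testing.
(2) (exactly one): Jae ∈ Testing.
(3) (exactly one): Uma ∈ Governance.
Only one task force left: Xiulan ∈ Governance.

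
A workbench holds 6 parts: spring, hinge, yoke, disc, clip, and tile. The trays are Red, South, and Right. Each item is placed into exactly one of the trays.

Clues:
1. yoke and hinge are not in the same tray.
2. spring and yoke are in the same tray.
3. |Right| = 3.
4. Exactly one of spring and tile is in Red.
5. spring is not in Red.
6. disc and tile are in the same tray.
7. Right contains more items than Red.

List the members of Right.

Right = {clip, spring, yoke}

From (5): spring ∉ Red.
(2): yoke matches spring: yoke ∉ Red.
(4) (exactly one): tile ∈ Red.
(6): disc matches tile: disc ∈ Red.
Suppose spring ∉ Right: no assignment then satisfies all the clues, so spring ∈ Right.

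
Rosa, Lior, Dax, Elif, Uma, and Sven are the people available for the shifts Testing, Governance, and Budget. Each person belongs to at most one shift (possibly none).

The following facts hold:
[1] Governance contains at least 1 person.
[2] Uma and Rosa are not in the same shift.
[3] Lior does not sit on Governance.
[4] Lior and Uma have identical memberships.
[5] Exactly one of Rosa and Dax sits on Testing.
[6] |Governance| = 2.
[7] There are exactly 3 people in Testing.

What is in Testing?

Testing = {Dax, Lior, Uma}

From (3): Lior ∉ Governance.
(4): Uma matches Lior: Uma ∉ Governance.
Suppose Rosa ∈ Testing: no assignment then satisfies all the clues, so Rosa ∉ Testing.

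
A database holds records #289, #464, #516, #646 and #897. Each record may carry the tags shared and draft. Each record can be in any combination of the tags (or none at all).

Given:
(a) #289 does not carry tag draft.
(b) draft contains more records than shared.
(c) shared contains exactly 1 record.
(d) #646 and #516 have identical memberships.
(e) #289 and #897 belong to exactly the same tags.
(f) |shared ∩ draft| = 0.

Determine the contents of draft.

draft = {#516, #646}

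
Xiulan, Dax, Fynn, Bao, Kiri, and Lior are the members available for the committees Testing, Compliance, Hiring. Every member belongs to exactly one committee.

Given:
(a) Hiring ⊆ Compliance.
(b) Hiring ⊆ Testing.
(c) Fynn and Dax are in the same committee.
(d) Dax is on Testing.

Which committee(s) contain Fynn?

Fynn: Testing

From (d): Dax ∈ Testing.
(c): Fynn matches Dax: Fynn ∈ Testing.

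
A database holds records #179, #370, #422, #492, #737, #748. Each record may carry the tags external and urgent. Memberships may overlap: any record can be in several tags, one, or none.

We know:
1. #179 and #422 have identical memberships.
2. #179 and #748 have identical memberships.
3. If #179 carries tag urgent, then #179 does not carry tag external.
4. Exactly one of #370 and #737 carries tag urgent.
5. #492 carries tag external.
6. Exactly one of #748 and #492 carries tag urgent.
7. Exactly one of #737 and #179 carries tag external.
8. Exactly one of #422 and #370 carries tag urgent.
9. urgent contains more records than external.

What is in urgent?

urgent = {#179, #422, #737, #748}

From (5): #492 ∈ external.
Suppose #179 ∉ urgent: no assignment then satisfies all the clues, so #179 ∈ urgent.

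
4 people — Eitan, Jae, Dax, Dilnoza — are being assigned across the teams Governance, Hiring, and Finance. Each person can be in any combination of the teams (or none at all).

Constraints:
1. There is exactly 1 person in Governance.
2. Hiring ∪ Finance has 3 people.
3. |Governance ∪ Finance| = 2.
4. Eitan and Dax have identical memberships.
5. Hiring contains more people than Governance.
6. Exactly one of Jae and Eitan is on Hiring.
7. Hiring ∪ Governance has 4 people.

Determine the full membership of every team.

Governance = {Jae}; Hiring = {Dax, Dilnoza, Eitan}; Finance = {Dilnoza}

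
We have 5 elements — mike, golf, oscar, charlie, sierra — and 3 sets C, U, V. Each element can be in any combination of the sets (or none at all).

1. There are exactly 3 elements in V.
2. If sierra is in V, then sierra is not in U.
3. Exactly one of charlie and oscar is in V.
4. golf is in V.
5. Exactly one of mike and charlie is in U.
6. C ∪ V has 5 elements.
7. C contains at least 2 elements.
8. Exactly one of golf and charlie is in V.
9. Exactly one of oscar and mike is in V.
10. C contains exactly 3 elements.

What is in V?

From (4): golf ∈ V.
(8) (exactly one): charlie ∉ V.
(3) (exactly one): oscar ∈ V.
(9) (exactly one): mike ∉ V.
(1): only 3 candidates remain for V, so all are in.
(2): sierra ∉ U.

V = {golf, oscar, sierra}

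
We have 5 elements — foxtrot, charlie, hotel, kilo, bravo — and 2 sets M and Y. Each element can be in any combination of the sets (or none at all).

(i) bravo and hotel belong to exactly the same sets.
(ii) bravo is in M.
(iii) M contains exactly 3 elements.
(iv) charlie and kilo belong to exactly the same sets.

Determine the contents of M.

M = {bravo, foxtrot, hotel}

From (ii): bravo ∈ M.
(i): hotel matches bravo: hotel ∈ M.
Suppose foxtrot ∉ M: no assignment then satisfies all the clues, so foxtrot ∈ M.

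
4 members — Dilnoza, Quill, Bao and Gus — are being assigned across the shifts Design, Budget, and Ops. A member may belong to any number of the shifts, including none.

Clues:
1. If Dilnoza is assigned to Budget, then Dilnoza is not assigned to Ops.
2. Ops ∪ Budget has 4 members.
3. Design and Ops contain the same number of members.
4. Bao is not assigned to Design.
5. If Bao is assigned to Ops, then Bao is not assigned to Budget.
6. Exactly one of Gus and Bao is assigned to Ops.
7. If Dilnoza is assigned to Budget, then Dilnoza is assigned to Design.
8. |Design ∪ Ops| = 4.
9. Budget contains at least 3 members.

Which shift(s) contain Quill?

Quill: Budget, Ops

From (4): Bao ∉ Design.
Suppose Quill ∈ Design: no assignment then satisfies all the clues, so Quill ∉ Design.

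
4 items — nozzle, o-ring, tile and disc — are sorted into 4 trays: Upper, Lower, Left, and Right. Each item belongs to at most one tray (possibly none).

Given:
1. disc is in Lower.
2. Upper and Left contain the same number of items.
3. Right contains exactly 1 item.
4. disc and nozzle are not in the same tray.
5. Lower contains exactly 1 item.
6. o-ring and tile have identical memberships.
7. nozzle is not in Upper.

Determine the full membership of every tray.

From (1): disc ∈ Lower.
From (7): nozzle ∉ Upper.
(4): nozzle ∉ Lower.
(5): Lower already has 1, so the rest are out.
Suppose nozzle ∈ Left: no assignment then satisfies all the clues, so nozzle ∉ Left.

Upper = {}; Lower = {disc}; Left = {}; Right = {nozzle}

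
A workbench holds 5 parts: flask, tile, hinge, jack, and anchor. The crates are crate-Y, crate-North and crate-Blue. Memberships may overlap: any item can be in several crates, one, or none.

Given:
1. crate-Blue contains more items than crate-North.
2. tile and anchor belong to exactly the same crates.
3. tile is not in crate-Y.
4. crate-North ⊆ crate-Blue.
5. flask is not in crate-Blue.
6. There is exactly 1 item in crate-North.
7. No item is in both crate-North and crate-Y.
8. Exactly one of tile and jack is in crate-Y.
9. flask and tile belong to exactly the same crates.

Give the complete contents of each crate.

From (3): tile ∉ crate-Y.
From (5): flask ∉ crate-Blue.
(2): anchor matches tile: anchor ∉ crate-Y.
(4) contrapositive: flask ∉ crate-North.
(8) (exactly one): jack ∈ crate-Y.
(9): flask matches tile: flask ∉ crate-Y.
(9): tile matches flask: tile ∉ crate-North.
(9): tile matches flask: tile ∉ crate-Blue.
(2): anchor matches tile: anchor ∉ crate-North.
(2): anchor matches tile: anchor ∉ crate-Blue.
(7) (disjoint): jack ∉ crate-North.
Suppose jack ∉ crate-Blue: no assignment then satisfies all the clues, so jack ∈ crate-Blue.

crate-Y = {jack}; crate-North = {hinge}; crate-Blue = {hinge, jack}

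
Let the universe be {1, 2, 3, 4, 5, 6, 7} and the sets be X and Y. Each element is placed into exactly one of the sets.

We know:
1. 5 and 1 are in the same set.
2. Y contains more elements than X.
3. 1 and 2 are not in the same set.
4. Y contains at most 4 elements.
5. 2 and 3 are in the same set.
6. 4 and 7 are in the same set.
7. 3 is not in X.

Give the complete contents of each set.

X = {1, 5, 6}; Y = {2, 3, 4, 7}

From (7): 3 ∉ X.
(5): 2 matches 3: 2 ∉ X.
Only one set left: 2 ∈ Y.
Only one set left: 3 ∈ Y.
(3): 1 ∉ Y.
Only one set left: 1 ∈ X.
(1): 5 matches 1: 5 ∈ X.
Suppose 4 ∈ X: no assignment then satisfies all the clues, so 4 ∉ X.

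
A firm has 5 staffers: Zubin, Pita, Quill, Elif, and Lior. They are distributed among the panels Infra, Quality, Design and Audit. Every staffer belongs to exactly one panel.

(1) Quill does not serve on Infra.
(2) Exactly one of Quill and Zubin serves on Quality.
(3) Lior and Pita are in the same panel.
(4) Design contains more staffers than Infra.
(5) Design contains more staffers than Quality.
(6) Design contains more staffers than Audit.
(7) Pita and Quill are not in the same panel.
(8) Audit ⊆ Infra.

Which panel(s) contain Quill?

Quill: Quality

From (1): Quill ∉ Infra.
(8) contrapositive: Quill ∉ Audit.
Suppose Quill ∉ Quality: no assignment then satisfies all the clues, so Quill ∈ Quality.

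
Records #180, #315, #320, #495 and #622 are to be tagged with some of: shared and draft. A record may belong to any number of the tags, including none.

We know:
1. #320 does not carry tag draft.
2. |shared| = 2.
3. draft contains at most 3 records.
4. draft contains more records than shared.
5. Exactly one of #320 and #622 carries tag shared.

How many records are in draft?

3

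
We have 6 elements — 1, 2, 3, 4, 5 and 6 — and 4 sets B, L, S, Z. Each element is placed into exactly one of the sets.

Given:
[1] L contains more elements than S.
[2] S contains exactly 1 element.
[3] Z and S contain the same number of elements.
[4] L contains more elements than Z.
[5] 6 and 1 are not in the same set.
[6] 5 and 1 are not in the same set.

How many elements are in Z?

1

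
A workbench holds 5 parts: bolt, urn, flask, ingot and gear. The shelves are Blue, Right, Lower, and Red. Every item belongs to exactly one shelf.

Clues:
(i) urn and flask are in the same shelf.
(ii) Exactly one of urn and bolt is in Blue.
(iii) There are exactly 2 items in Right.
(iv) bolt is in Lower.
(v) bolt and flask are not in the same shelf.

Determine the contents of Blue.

From (iv): bolt ∈ Lower.
(ii) (exactly one): urn ∈ Blue.
(v): flask ∉ Lower.
(i): flask matches urn: flask ∈ Blue.
(iii): only 2 candidates remain for Right, so all are in.

Blue = {flask, urn}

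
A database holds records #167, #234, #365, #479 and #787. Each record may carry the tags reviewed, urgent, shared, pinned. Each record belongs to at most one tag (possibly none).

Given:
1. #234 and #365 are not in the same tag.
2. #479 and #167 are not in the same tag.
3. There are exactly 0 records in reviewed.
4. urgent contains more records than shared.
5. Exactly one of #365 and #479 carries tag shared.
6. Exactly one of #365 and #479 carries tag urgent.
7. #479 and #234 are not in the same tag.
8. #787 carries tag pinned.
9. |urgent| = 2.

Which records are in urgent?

From (8): #787 ∈ pinned.
(3): reviewed already has 0, so the rest are out.
Suppose #167 ∉ urgent: no assignment then satisfies all the clues, so #167 ∈ urgent.

urgent = {#167, #365}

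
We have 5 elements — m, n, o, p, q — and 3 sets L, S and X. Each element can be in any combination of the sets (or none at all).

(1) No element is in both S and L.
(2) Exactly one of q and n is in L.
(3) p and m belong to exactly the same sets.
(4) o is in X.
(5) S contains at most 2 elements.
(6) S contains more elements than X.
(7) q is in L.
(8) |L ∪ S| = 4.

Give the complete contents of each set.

From (4): o ∈ X.
From (7): q ∈ L.
(1) (disjoint): q ∉ S.
(2) (exactly one): n ∉ L.
Suppose m ∈ L: no assignment then satisfies all the clues, so m ∉ L.

L = {o, q}; S = {m, p}; X = {o}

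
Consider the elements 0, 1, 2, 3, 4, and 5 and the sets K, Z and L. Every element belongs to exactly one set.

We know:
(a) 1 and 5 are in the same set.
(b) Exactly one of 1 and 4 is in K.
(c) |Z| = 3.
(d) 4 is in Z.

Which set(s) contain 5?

5: K

From (d): 4 ∈ Z.
(b) (exactly one): 1 ∈ K.
(a): 5 matches 1: 5 ∈ K.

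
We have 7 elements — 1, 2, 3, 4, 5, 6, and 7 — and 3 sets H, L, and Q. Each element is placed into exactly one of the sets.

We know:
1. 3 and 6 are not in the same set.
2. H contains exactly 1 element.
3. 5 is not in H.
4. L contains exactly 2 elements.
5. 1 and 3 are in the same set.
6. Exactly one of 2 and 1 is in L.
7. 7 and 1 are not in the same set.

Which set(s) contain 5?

5: Q

From (3): 5 ∉ H.
Suppose 5 ∈ L: no assignment then satisfies all the clues, so 5 ∉ L.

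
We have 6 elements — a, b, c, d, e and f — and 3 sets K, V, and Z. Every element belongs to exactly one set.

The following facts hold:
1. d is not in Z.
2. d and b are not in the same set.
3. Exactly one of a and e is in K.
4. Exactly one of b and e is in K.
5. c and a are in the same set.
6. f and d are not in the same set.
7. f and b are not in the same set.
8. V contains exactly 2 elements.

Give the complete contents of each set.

K = {a, b, c}; V = {d, e}; Z = {f}

From (1): d ∉ Z.
Suppose a ∉ K: no assignment then satisfies all the clues, so a ∈ K.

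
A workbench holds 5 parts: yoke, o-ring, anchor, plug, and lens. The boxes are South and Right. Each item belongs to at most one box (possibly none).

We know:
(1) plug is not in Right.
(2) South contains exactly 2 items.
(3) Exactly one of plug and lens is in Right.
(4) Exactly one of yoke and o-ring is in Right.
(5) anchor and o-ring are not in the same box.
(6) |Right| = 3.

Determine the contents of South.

South = {o-ring, plug}

From (1): plug ∉ Right.
(3) (exactly one): lens ∈ Right.
Suppose yoke ∈ South: no assignment then satisfies all the clues, so yoke ∉ South.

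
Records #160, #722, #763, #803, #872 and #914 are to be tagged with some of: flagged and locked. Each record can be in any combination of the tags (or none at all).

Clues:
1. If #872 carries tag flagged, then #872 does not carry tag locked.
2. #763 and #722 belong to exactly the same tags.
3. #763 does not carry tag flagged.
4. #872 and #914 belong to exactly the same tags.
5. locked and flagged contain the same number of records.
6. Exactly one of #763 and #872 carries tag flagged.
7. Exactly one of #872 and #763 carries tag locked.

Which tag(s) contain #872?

#872: flagged

From (3): #763 ∉ flagged.
(2): #722 matches #763: #722 ∉ flagged.
(6) (exactly one): #872 ∈ flagged.
(1): #872 ∉ locked.
(4): #914 matches #872: #914 ∈ flagged.
(4): #914 matches #872: #914 ∉ locked.
(7) (exactly one): #763 ∈ locked.
(2): #722 matches #763: #722 ∈ locked.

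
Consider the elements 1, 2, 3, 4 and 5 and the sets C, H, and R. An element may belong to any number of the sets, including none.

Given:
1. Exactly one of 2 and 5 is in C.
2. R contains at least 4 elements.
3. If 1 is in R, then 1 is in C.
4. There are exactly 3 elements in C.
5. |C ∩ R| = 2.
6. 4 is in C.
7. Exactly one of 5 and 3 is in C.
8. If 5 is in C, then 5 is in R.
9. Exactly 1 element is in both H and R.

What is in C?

C = {1, 4, 5}

From (6): 4 ∈ C.
Suppose 1 ∉ C: no assignment then satisfies all the clues, so 1 ∈ C.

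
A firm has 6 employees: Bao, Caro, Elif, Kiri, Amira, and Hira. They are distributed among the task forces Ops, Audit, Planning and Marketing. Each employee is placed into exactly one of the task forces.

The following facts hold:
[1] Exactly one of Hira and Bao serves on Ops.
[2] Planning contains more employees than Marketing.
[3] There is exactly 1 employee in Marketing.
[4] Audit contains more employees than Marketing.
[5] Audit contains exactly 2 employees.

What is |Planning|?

2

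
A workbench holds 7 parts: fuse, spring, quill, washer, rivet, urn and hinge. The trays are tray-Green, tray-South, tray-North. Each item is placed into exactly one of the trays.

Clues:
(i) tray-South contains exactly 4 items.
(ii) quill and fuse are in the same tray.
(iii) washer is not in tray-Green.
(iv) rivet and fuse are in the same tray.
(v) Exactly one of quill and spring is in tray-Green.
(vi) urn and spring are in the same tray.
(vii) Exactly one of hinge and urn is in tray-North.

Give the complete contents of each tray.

tray-Green = {spring, urn}; tray-South = {fuse, quill, rivet, washer}; tray-North = {hinge}

From (iii): washer ∉ tray-Green.
Suppose fuse ∈ tray-Green: no assignment then satisfies all the clues, so fuse ∉ tray-Green.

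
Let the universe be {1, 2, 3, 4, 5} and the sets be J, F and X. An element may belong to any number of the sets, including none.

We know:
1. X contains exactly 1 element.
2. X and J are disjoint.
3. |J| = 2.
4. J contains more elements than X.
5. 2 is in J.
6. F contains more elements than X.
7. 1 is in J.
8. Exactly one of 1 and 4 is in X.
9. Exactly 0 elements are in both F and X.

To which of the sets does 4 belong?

4: X

From (5): 2 ∈ J.
From (7): 1 ∈ J.
(2) (disjoint): 1 ∉ X.
(2) (disjoint): 2 ∉ X.
(3): J already has 2, so the rest are out.
(8) (exactly one): 4 ∈ X.
(1): X already has 1, so the rest are out.
Suppose 4 ∈ F: no assignment then satisfies all the clues, so 4 ∉ F.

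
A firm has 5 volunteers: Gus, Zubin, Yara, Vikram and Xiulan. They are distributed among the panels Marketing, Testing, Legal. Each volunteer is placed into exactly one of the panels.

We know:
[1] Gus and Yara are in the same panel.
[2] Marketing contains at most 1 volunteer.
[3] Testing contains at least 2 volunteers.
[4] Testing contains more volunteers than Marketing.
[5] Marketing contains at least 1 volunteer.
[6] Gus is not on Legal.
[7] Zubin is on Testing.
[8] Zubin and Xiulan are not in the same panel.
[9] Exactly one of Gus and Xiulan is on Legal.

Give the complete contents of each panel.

Marketing = {Vikram}; Testing = {Gus, Yara, Zubin}; Legal = {Xiulan}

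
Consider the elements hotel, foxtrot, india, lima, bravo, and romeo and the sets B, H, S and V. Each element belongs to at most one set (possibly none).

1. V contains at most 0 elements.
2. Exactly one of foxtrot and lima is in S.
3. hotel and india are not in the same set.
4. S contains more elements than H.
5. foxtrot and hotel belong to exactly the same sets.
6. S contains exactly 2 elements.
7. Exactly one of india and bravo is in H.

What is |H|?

1

(1): V already has 0, so the rest are out.
Suppose hotel ∈ H: no assignment then satisfies all the clues, so hotel ∉ H.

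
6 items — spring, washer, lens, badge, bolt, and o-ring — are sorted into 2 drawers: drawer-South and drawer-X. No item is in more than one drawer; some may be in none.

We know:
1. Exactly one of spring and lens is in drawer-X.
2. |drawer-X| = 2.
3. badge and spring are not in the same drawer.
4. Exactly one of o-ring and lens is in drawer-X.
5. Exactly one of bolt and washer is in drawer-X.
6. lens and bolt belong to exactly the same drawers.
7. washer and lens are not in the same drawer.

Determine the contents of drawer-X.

drawer-X = {bolt, lens}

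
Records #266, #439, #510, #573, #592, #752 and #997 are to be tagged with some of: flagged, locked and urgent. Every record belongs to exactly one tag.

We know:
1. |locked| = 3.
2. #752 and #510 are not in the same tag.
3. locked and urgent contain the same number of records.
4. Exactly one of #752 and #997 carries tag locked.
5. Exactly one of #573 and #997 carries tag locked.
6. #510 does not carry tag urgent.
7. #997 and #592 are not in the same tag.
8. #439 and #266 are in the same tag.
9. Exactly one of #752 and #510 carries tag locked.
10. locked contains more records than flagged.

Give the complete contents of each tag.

flagged = {#510}; locked = {#573, #592, #752}; urgent = {#266, #439, #997}

From (6): #510 ∉ urgent.
Suppose #266 ∈ flagged: no assignment then satisfies all the clues, so #266 ∉ flagged.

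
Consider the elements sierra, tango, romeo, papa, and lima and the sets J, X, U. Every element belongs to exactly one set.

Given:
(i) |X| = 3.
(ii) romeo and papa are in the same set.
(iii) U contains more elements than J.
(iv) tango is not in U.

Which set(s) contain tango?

tango: X

From (iv): tango ∉ U.
Suppose tango ∈ J: no assignment then satisfies all the clues, so tango ∉ J.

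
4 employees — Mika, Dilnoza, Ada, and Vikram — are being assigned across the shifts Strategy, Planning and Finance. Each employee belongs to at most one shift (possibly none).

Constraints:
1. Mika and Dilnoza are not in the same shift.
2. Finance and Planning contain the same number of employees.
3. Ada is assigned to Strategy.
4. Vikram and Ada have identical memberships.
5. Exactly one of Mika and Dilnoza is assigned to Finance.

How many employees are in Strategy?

2

From (3): Ada ∈ Strategy.
(4): Vikram matches Ada: Vikram ∈ Strategy.
Suppose Mika ∈ Strategy: no assignment then satisfies all the clues, so Mika ∉ Strategy.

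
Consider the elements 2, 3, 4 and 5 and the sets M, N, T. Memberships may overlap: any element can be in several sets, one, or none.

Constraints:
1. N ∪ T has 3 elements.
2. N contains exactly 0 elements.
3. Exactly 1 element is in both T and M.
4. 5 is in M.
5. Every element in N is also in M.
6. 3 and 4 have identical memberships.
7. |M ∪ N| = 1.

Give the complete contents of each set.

M = {5}; N = {}; T = {3, 4, 5}

From (4): 5 ∈ M.
(2): N already has 0, so the rest are out.
Suppose 2 ∈ M: no assignment then satisfies all the clues, so 2 ∉ M.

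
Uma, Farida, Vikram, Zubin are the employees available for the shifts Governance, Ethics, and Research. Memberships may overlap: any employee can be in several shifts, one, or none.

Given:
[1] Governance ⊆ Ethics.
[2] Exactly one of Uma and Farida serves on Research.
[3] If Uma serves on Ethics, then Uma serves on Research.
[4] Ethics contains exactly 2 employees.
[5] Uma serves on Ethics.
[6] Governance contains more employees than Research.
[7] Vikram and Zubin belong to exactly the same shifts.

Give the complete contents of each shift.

Governance = {Farida, Uma}; Ethics = {Farida, Uma}; Research = {Uma}

From (5): Uma ∈ Ethics.
(3): Uma ∈ Research.
(2) (exactly one): Farida ∉ Research.
Suppose Uma ∉ Governance: no assignment then satisfies all the clues, so Uma ∈ Governance.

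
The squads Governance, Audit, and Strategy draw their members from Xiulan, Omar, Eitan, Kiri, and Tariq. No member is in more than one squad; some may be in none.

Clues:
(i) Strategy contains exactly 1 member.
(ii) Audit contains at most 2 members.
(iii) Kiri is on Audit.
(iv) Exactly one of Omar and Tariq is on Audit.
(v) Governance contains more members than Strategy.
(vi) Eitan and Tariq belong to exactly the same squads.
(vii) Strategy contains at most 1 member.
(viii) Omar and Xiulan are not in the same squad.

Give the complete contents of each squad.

Governance = {Eitan, Tariq}; Audit = {Kiri, Omar}; Strategy = {Xiulan}

From (iii): Kiri ∈ Audit.
Suppose Xiulan ∈ Governance: no assignment then satisfies all the clues, so Xiulan ∉ Governance.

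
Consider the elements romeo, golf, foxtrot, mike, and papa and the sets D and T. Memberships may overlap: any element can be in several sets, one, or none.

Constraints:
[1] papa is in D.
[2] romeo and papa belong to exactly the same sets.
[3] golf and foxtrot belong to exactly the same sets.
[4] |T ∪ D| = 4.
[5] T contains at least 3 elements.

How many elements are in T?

4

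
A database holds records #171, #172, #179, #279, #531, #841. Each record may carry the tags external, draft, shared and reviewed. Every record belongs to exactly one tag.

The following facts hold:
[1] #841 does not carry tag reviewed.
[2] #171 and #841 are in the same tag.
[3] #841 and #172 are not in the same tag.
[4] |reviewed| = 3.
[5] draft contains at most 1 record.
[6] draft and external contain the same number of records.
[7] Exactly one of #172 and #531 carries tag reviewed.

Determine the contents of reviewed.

reviewed = {#172, #179, #279}

From (1): #841 ∉ reviewed.
(2): #171 matches #841: #171 ∉ reviewed.
Suppose #172 ∉ reviewed: no assignment then satisfies all the clues, so #172 ∈ reviewed.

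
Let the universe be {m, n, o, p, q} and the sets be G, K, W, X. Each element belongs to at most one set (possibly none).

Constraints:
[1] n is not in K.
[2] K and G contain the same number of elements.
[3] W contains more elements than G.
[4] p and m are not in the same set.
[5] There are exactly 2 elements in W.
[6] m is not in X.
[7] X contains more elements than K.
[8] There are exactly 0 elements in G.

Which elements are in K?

K = {}

From (1): n ∉ K.
From (6): m ∉ X.
(8): G already has 0, so the rest are out.
Suppose m ∈ K: no assignment then satisfies all the clues, so m ∉ K.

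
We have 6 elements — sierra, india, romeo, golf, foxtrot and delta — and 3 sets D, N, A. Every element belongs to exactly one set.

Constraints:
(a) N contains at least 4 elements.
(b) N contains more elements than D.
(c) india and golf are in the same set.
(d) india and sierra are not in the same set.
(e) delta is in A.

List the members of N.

N = {foxtrot, golf, india, romeo}

From (e): delta ∈ A.
Suppose sierra ∈ N: no assignment then satisfies all the clues, so sierra ∉ N.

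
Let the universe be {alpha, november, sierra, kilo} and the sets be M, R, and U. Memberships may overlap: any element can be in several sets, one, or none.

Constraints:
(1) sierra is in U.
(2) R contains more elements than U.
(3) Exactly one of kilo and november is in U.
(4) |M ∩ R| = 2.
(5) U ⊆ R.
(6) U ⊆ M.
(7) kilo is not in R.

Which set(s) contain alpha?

alpha: R

From (1): sierra ∈ U.
From (7): kilo ∉ R.
(5) with sierra ∈ U: sierra ∈ R.
(5) contrapositive: kilo ∉ U.
(6) with sierra ∈ U: sierra ∈ M.
(3) (exactly one): november ∈ U.
(5) with november ∈ U: november ∈ R.
(6) with november ∈ U: november ∈ M.
Suppose alpha ∈ M: no assignment then satisfies all the clues, so alpha ∉ M.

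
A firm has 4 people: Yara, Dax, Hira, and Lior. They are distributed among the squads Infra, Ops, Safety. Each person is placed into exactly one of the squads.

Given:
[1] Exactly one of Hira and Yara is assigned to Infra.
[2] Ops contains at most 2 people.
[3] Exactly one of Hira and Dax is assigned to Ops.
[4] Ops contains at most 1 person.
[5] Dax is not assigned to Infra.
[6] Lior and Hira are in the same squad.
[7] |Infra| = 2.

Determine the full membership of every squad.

Infra = {Hira, Lior}; Ops = {Dax}; Safety = {Yara}

From (5): Dax ∉ Infra.
Suppose Yara ∈ Infra: no assignment then satisfies all the clues, so Yara ∉ Infra.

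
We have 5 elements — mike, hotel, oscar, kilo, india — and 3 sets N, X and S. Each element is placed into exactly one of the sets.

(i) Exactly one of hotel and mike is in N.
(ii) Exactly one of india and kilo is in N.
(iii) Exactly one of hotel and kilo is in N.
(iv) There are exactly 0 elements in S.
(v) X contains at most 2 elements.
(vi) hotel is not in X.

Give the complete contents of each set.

N = {hotel, india, oscar}; X = {kilo, mike}; S = {}

From (vi): hotel ∉ X.
(iv): S already has 0, so the rest are out.
Only one set left: hotel ∈ N.
(i) (exactly one): mike ∉ N.
(iii) (exactly one): kilo ∉ N.
Only one set left: mike ∈ X.
Only one set left: kilo ∈ X.
(ii) (exactly one): india ∈ N.
(v): X already has 2, so the rest are out.
Only one set left: oscar ∈ N.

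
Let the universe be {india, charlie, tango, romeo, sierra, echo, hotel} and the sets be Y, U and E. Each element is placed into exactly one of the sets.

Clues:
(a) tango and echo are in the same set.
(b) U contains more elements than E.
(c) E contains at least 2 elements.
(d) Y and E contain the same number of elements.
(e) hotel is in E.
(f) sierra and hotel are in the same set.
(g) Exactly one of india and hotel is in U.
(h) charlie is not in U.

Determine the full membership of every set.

Y = {charlie, romeo}; U = {echo, india, tango}; E = {hotel, sierra}

From (e): hotel ∈ E.
From (h): charlie ∉ U.
(f): sierra matches hotel: sierra ∉ Y.
(f): sierra matches hotel: sierra ∉ U.
(f): sierra matches hotel: sierra ∈ E.
(g) (exactly one): india ∈ U.
Suppose charlie ∉ Y: no assignment then satisfies all the clues, so charlie ∈ Y.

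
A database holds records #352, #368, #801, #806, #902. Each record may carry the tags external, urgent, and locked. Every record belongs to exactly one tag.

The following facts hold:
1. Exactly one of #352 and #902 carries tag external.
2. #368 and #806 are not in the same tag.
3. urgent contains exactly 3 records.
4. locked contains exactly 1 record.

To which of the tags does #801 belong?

#801: urgent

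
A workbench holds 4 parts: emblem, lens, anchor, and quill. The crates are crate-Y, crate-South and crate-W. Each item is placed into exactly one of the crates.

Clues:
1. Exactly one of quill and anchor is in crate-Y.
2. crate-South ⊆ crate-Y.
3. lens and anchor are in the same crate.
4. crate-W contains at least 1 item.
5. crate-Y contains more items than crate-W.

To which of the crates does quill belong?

quill: crate-W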